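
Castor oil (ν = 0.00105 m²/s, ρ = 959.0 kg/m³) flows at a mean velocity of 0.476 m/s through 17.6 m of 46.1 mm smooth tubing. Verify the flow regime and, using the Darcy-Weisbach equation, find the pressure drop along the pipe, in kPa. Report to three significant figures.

Δp ≈ 127 kPa

Re = VD/ν = 0.476·0.04610/0.00105 = 20.9 → laminar (Re < 2300)
f = 64/Re = 3.062
h_f = f(L/D)V²/(2g) = 3.062·(17.6/0.04610)·0.476²/(2·9.81) = 13.50 m
Δp = ρg·h_f = 959.0·9.81·13.50 = 127.0 kPa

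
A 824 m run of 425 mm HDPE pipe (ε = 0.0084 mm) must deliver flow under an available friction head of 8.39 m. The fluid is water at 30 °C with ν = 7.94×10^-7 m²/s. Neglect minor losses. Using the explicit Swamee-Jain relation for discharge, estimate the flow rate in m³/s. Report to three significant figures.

Q ≈ 0.386 m³/s

Swamee-Jain (Type II): Q = -0.965·√(gD⁵h_f/L)·ln[ε/(3.7D) + √(3.17ν²L/(gD³h_f))]
√(gD⁵h_f/L) = √(9.81·0.425⁵·8.39/824) = 0.03722
ε/(3.7D) = 5.34×10^-6; √(3.17ν²L/(gD³h_f)) = 1.61×10^-5
Q = -0.965·0.03722·ln(2.149×10^-5) = 0.3860 m³/s
Check: V = 2.72 m/s, Re = 1.46×10^6, f = 0.01149, h_f = 8.40 m ≈ 8.39 m ✓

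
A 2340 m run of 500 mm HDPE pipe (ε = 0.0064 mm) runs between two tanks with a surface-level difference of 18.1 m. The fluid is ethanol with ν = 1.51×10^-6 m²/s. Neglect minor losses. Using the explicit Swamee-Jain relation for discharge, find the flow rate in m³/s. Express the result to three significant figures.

Swamee-Jain (Type II): Q = -0.965·√(gD⁵h_f/L)·ln[ε/(3.7D) + √(3.17ν²L/(gD³h_f))]
√(gD⁵h_f/L) = √(9.81·0.500⁵·18.1/2340) = 0.04870
ε/(3.7D) = 3.46×10^-6; √(3.17ν²L/(gD³h_f)) = 2.76×10^-5
Q = -0.965·0.04870·ln(3.106×10^-5) = 0.4877 m³/s
Check: V = 2.48 m/s, Re = 8.23×10^5, f = 0.01228, h_f = 18.1 m ≈ 18.1 m ✓

Q ≈ 0.488 m³/s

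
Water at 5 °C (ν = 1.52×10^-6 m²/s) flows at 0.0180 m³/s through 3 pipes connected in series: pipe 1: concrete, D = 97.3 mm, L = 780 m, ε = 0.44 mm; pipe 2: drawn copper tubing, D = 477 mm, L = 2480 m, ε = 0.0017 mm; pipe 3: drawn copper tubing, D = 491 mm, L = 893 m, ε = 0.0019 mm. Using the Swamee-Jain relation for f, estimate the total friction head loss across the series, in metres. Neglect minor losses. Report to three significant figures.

Pipe 1: V = 2.421 m/s, Re = 1.55×10^5, ε/D = 0.00452, f = 0.03032, h_1 = f(L/D)V²/2g = 72.60 m
Pipe 2: V = 0.1007 m/s, Re = 3.16×10^4, ε/D = 3.56×10^-6, f = 0.02310, h_2 = f(L/D)V²/2g = 0.06209 m
Pipe 3: V = 0.09506 m/s, Re = 3.07×10^4, ε/D = 3.87×10^-6, f = 0.02326, h_3 = f(L/D)V²/2g = 0.01948 m
Series → Q common, losses add: H = Σh = 72.68 m

H ≈ 72.7 m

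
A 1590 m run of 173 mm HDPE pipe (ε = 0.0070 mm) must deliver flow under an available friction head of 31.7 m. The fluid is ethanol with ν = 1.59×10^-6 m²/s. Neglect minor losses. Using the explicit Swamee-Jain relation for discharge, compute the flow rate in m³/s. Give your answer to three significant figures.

Q ≈ 0.0489 m³/s

Swamee-Jain (Type II): Q = -0.965·√(gD⁵h_f/L)·ln[ε/(3.7D) + √(3.17ν²L/(gD³h_f))]
√(gD⁵h_f/L) = √(9.81·0.173⁵·31.7/1590) = 0.005505
ε/(3.7D) = 1.09×10^-5; √(3.17ν²L/(gD³h_f)) = 8.90×10^-5
Q = -0.965·0.005505·ln(9.990×10^-5) = 0.04894 m³/s
Check: V = 2.08 m/s, Re = 2.27×10^5, f = 0.01555, h_f = 31.6 m ≈ 31.7 m ✓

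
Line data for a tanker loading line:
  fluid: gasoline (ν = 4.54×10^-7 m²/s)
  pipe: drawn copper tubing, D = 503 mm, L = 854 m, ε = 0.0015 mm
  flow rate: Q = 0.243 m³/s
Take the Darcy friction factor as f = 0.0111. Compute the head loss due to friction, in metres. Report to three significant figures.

V = 4Q/(πD²) = 4·0.243/(π·0.503²) = 1.223 m/s
h_f = f(L/D)V²/(2g) = 0.01110·(854/0.503)·1.223²/(2·9.81) = 1.436 m

h_f ≈ 1.44 m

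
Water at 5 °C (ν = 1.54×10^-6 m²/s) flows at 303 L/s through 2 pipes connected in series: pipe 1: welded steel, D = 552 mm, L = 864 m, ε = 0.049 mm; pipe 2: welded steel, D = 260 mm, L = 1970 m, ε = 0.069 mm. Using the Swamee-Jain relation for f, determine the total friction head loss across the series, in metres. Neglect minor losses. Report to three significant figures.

Pipe 1: V = 1.266 m/s, Re = 4.54×10^5, ε/D = 8.88×10^-5, f = 0.01450, h_1 = f(L/D)V²/2g = 1.855 m
Pipe 2: V = 5.707 m/s, Re = 9.64×10^5, ε/D = 2.65×10^-4, f = 0.01546, h_2 = f(L/D)V²/2g = 194.5 m
Series → Q common, losses add: H = Σh = 196.4 m

H ≈ 196 m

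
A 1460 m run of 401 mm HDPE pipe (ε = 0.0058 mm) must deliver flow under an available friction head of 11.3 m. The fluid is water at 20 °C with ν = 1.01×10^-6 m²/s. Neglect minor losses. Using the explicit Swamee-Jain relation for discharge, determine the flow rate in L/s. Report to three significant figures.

Q ≈ 282 L/s

Swamee-Jain (Type II): Q = -0.965·√(gD⁵h_f/L)·ln[ε/(3.7D) + √(3.17ν²L/(gD³h_f))]
√(gD⁵h_f/L) = √(9.81·0.401⁵·11.3/1460) = 0.02806
ε/(3.7D) = 3.91×10^-6; √(3.17ν²L/(gD³h_f)) = 2.57×10^-5
Q = -0.965·0.02806·ln(2.961×10^-5) = 0.2823 m³/s
Check: V = 2.24 m/s, Re = 8.88×10^5, f = 0.01217, h_f = 11.3 m ≈ 11.3 m ✓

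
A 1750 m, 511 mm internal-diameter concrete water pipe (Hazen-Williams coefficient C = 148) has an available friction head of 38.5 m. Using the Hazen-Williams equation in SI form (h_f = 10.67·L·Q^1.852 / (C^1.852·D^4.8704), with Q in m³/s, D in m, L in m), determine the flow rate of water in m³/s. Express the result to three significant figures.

Q ≈ 0.898 m³/s

Rearranging: Q = [h_f·C^1.852·D^4.8704 / (10.67·L)]^(1/1.852)
Q = [38.5·148^1.852·0.511^4.8704 / (10.67·1750)]^0.540 = 0.8980 m³/s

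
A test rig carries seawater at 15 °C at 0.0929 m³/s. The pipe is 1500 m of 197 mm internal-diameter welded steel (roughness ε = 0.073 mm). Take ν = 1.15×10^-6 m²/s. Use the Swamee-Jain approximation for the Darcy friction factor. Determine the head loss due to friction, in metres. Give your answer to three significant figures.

h_f ≈ 60.8 m

V = 4Q/(πD²) = 4·0.0929/(π·0.197²) = 3.048 m/s
Re = VD/ν = 3.048·0.197/1.15×10^-6 = 5.22×10^5 → turbulent
ε/D = 0.073/197 = 3.71×10^-4
Swamee-Jain: f = 0.01686
h_f = f(L/D)V²/(2g) = 0.01686·(1500/0.197)·3.048²/(2·9.81) = 60.80 m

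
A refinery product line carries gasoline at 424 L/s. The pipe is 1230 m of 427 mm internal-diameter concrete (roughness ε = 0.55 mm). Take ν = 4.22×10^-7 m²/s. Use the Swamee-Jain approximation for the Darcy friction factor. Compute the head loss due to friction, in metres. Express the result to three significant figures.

V = 4Q/(πD²) = 4·0.424/(π·0.427²) = 2.961 m/s
Re = VD/ν = 2.961·0.427/4.22×10^-7 = 3.00×10^6 → turbulent
ε/D = 0.55/427 = 0.00129
Swamee-Jain: f = 0.02103
h_f = f(L/D)V²/(2g) = 0.02103·(1230/0.427)·2.961²/(2·9.81) = 27.07 m

h_f ≈ 27.1 m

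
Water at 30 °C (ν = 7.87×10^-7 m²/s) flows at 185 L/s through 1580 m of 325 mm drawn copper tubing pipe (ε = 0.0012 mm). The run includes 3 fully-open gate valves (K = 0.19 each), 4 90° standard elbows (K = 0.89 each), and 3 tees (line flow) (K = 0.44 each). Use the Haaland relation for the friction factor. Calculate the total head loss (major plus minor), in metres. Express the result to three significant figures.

V = 4Q/(πD²) = 2.230 m/s; V²/2g = 0.2535 m
Re = 9.21×10^5, ε/D = 3.69×10^-6 → f = 0.01181 (Haaland)
Major: h_f = f(L/D)·V²/2g = 0.01181·4862·0.2535 = 14.55 m
Minor: ΣK = 5.45; h_m = ΣK·V²/2g = 1.381 m
Total H_L = 14.55 + 1.381 = 15.93 m

H_L ≈ 15.9 m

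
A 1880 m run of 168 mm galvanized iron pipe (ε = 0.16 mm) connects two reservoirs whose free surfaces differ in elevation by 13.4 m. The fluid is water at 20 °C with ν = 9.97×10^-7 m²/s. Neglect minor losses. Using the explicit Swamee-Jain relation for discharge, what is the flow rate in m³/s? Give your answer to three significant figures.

Swamee-Jain (Type II): Q = -0.965·√(gD⁵h_f/L)·ln[ε/(3.7D) + √(3.17ν²L/(gD³h_f))]
√(gD⁵h_f/L) = √(9.81·0.168⁵·13.4/1880) = 0.003059
ε/(3.7D) = 2.57×10^-4; √(3.17ν²L/(gD³h_f)) = 9.75×10^-5
Q = -0.965·0.003059·ln(3.549×10^-4) = 0.02345 m³/s
Check: V = 1.06 m/s, Re = 1.78×10^5, f = 0.02116, h_f = 13.5 m ≈ 13.4 m ✓

Q ≈ 0.0234 m³/s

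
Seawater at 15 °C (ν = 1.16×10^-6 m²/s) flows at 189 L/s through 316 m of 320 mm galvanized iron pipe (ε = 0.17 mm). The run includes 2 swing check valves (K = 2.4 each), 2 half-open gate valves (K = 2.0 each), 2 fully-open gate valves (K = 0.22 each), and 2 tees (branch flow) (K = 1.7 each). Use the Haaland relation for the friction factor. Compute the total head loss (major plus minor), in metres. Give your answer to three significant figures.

V = 4Q/(πD²) = 2.350 m/s; V²/2g = 0.2815 m
Re = 6.48×10^5, ε/D = 5.31×10^-4 → f = 0.01760 (Haaland)
Major: h_f = f(L/D)·V²/2g = 0.01760·987.5·0.2815 = 4.892 m
Minor: ΣK = 12.6; h_m = ΣK·V²/2g = 3.558 m
Total H_L = 4.892 + 3.558 = 8.450 m

H_L ≈ 8.45 m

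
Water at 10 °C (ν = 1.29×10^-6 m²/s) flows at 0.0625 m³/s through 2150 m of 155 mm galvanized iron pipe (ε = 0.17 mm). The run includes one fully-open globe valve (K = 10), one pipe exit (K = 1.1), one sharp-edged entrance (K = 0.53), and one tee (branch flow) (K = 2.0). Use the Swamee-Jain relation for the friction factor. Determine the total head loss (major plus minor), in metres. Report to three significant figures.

V = 4Q/(πD²) = 3.312 m/s; V²/2g = 0.5592 m
Re = 3.98×10^5, ε/D = 0.00110 → f = 0.02091 (Swamee-Jain)
Major: h_f = f(L/D)·V²/2g = 0.02091·13871·0.5592 = 162.2 m
Minor: ΣK = 13.6; h_m = ΣK·V²/2g = 7.622 m
Total H_L = 162.2 + 7.622 = 169.8 m

H_L ≈ 170 m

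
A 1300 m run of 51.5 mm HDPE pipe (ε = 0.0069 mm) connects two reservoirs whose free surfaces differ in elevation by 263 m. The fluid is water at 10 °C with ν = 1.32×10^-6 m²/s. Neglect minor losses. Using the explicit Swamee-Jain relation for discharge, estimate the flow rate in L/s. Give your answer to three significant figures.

Swamee-Jain (Type II): Q = -0.965·√(gD⁵h_f/L)·ln[ε/(3.7D) + √(3.17ν²L/(gD³h_f))]
√(gD⁵h_f/L) = √(9.81·0.0515⁵·263/1300) = 8.479×10^-4
ε/(3.7D) = 3.62×10^-5; √(3.17ν²L/(gD³h_f)) = 1.43×10^-4
Q = -0.965·8.479×10^-4·ln(1.790×10^-4) = 0.007060 m³/s
Check: V = 3.39 m/s, Re = 1.32×10^5, f = 0.01777, h_f = 263 m ≈ 263 m ✓

Q ≈ 7.06 L/s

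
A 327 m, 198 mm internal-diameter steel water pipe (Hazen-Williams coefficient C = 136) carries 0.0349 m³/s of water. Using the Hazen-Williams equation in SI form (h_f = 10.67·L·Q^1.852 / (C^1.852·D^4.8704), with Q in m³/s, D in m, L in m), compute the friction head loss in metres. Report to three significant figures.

h_f = 10.67·327·0.0349^1.852 / (136^1.852·0.198^4.8704) = 2.081 m

h_f ≈ 2.08 m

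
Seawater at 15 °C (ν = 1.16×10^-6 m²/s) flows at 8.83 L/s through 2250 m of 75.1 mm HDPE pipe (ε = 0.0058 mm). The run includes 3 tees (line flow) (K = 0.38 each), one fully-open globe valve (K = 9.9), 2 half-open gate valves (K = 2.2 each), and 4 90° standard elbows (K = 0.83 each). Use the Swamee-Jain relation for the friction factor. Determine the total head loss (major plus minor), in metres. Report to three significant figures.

V = 4Q/(πD²) = 1.993 m/s; V²/2g = 0.2025 m
Re = 1.29×10^5, ε/D = 7.72×10^-5 → f = 0.01748 (Swamee-Jain)
Major: h_f = f(L/D)·V²/2g = 0.01748·29960·0.2025 = 106.0 m
Minor: ΣK = 18.8; h_m = ΣK·V²/2g = 3.799 m
Total H_L = 106.0 + 3.799 = 109.8 m

H_L ≈ 110 m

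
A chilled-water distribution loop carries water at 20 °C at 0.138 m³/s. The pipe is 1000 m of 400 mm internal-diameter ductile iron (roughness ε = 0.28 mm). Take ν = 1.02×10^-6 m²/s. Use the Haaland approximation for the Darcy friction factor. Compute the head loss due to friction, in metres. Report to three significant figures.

h_f ≈ 2.90 m

V = 4Q/(πD²) = 4·0.138/(π·0.400²) = 1.098 m/s
Re = VD/ν = 1.098·0.400/1.02×10^-6 = 4.31×10^5 → turbulent
ε/D = 0.28/400 = 7.00×10^-4
Haaland: f = 0.01884
h_f = f(L/D)V²/(2g) = 0.01884·(1000/0.400)·1.098²/(2·9.81) = 2.896 m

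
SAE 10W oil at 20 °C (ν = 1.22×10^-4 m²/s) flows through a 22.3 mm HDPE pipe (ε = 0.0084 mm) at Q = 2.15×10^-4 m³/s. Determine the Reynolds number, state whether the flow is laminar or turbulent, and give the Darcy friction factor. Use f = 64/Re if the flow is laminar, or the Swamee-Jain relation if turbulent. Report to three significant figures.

Re ≈ 101; laminar; f = 64/Re ≈ 0.636

V = 4Q/(πD²) = 0.5505 m/s
Re = VD/ν = 0.5505·0.0223/1.22×10^-4 = 101
Re < 2300 → laminar → f = 64/Re = 0.6361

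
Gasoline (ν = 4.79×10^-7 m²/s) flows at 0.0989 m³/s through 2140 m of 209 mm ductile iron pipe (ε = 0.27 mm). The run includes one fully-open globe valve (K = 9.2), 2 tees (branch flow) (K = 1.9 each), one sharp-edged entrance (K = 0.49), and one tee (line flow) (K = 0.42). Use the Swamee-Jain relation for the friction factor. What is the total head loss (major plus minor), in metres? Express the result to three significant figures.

H_L ≈ 97.8 m

V = 4Q/(πD²) = 2.883 m/s; V²/2g = 0.4236 m
Re = 1.26×10^6, ε/D = 0.00129 → f = 0.02119 (Swamee-Jain)
Major: h_f = f(L/D)·V²/2g = 0.02119·10239·0.4236 = 91.92 m
Minor: ΣK = 13.9; h_m = ΣK·V²/2g = 5.892 m
Total H_L = 91.92 + 5.892 = 97.81 m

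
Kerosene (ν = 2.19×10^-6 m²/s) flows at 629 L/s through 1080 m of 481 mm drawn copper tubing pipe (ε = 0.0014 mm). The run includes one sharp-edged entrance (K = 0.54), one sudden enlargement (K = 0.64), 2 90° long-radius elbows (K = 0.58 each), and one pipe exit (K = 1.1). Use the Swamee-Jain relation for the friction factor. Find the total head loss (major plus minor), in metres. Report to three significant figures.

V = 4Q/(πD²) = 3.462 m/s; V²/2g = 0.6107 m
Re = 7.60×10^5, ε/D = 2.91×10^-6 → f = 0.01222 (Swamee-Jain)
Major: h_f = f(L/D)·V²/2g = 0.01222·2245·0.6107 = 16.76 m
Minor: ΣK = 3.44; h_m = ΣK·V²/2g = 2.101 m
Total H_L = 16.76 + 2.101 = 18.86 m

H_L ≈ 18.9 m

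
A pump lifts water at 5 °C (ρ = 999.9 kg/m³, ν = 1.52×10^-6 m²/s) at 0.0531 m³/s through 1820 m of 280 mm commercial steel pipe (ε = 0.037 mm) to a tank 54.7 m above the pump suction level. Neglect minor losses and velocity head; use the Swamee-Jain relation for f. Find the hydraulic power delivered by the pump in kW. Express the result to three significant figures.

V = 4Q/(πD²) = 0.8624 m/s; Re = 1.59×10^5; ε/D = 1.32×10^-4; f = 0.01724
h_f = f(L/D)V²/2g = 4.246 m
Total head H = z + h_f = 54.7 + 4.246 = 58.95 m
P_hyd = ρgQH = 999.9·9.81·0.0531·58.95 = 30.70 kW

P_hyd ≈ 30.7 kW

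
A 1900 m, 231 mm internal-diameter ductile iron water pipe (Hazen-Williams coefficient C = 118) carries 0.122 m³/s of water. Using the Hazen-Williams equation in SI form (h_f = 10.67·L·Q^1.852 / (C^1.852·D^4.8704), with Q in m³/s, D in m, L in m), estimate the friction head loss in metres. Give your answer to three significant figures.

h_f = 10.67·1900·0.122^1.852 / (118^1.852·0.231^4.8704) = 75.37 m

h_f ≈ 75.4 m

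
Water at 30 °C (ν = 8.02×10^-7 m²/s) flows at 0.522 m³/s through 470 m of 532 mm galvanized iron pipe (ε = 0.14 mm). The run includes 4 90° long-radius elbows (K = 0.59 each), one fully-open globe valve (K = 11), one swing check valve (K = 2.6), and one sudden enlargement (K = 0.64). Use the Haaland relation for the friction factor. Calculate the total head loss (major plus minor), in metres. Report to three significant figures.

V = 4Q/(πD²) = 2.348 m/s; V²/2g = 0.2811 m
Re = 1.56×10^6, ε/D = 2.63×10^-4 → f = 0.01502 (Haaland)
Major: h_f = f(L/D)·V²/2g = 0.01502·883.5·0.2811 = 3.730 m
Minor: ΣK = 16.6; h_m = ΣK·V²/2g = 4.666 m
Total H_L = 3.730 + 4.666 = 8.395 m

H_L ≈ 8.40 m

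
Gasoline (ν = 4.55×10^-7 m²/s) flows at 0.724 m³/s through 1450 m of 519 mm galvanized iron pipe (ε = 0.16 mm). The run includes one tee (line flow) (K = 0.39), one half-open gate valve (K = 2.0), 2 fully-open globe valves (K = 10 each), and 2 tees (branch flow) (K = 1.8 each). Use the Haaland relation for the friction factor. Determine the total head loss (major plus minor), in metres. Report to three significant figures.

H_L ≈ 40.9 m

V = 4Q/(πD²) = 3.422 m/s; V²/2g = 0.5969 m
Re = 3.90×10^6, ε/D = 3.08×10^-4 → f = 0.01522 (Haaland)
Major: h_f = f(L/D)·V²/2g = 0.01522·2794·0.5969 = 25.39 m
Minor: ΣK = 26.0; h_m = ΣK·V²/2g = 15.51 m
Total H_L = 25.39 + 15.51 = 40.90 m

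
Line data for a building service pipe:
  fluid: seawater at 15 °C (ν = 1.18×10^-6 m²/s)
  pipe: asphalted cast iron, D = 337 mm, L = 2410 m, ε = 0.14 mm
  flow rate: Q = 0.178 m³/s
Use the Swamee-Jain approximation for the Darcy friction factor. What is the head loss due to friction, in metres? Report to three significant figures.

V = 4Q/(πD²) = 4·0.178/(π·0.337²) = 1.996 m/s
Re = VD/ν = 1.996·0.337/1.18×10^-6 = 5.70×10^5 → turbulent
ε/D = 0.14/337 = 4.15×10^-4
Swamee-Jain: f = 0.01710
h_f = f(L/D)V²/(2g) = 0.01710·(2410/0.337)·1.996²/(2·9.81) = 24.82 m

h_f ≈ 24.8 m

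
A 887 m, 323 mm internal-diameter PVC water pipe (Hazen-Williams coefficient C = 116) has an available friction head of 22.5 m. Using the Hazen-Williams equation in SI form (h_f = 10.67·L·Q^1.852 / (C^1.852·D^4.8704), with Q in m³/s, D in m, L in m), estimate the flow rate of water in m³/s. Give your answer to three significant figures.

Rearranging: Q = [h_f·C^1.852·D^4.8704 / (10.67·L)]^(1/1.852)
Q = [22.5·116^1.852·0.323^4.8704 / (10.67·887)]^0.540 = 0.2275 m³/s

Q ≈ 0.227 m³/s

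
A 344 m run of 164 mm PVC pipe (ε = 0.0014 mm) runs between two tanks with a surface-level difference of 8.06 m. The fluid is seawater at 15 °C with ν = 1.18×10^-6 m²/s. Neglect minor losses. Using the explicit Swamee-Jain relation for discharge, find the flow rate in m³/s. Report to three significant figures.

Swamee-Jain (Type II): Q = -0.965·√(gD⁵h_f/L)·ln[ε/(3.7D) + √(3.17ν²L/(gD³h_f))]
√(gD⁵h_f/L) = √(9.81·0.164⁵·8.06/344) = 0.005222
ε/(3.7D) = 2.31×10^-6; √(3.17ν²L/(gD³h_f)) = 6.60×10^-5
Q = -0.965·0.005222·ln(6.829×10^-5) = 0.04833 m³/s
Check: V = 2.29 m/s, Re = 3.18×10^5, f = 0.01432, h_f = 8.02 m ≈ 8.06 m ✓

Q ≈ 0.0483 m³/s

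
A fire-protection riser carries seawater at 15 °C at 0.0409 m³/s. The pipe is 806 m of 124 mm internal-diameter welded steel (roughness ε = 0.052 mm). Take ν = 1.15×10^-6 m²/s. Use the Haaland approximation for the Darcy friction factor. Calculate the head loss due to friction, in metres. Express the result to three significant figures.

V = 4Q/(πD²) = 4·0.0409/(π·0.124²) = 3.387 m/s
Re = VD/ν = 3.387·0.124/1.15×10^-6 = 3.65×10^5 → turbulent
ε/D = 0.052/124 = 4.19×10^-4
Haaland: f = 0.01735
h_f = f(L/D)V²/(2g) = 0.01735·(806/0.124)·3.387²/(2·9.81) = 65.94 m

h_f ≈ 65.9 m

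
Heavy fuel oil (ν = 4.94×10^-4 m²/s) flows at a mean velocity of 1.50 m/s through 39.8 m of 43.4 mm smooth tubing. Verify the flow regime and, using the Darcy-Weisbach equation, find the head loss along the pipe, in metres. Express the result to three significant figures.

h_f ≈ 51.1 m

Re = VD/ν = 1.50·0.04340/4.94×10^-4 = 132 → laminar (Re < 2300)
f = 64/Re = 0.4857
h_f = f(L/D)V²/(2g) = 0.4857·(39.8/0.04340)·1.50²/(2·9.81) = 51.07 m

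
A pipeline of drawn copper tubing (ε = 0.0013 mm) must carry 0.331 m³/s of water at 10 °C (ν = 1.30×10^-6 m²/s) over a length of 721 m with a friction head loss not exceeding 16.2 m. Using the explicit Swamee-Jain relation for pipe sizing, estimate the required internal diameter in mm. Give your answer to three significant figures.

D ≈ 347 mm

Swamee-Jain (Type III): D = 0.66·[ε^1.25·(LQ²/(gh_f))^4.75 + ν·Q^9.4·(L/(gh_f))^5.2]^0.04
LQ²/(gh_f) = 0.4971; L/(gh_f) = 4.537
Term 1 = ε^1.25·(…)^4.75 = 1.59×10^-9; Term 2 = ν·Q^9.4·(…)^5.2 = 1.04×10^-7
D = 0.66·(1.59×10^-9 + 1.04×10^-7)^0.04 = 0.3471 m = 347 mm
Check: V = 3.50 m/s, Re = 9.34×10^5, f = 0.01183, h_f = 15.3 m ≈ 16.2 m ✓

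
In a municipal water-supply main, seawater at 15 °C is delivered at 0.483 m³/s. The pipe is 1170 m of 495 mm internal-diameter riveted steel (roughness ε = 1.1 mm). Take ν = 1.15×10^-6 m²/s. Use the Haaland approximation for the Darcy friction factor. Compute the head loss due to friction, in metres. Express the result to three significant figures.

h_f ≈ 18.4 m

V = 4Q/(πD²) = 4·0.483/(π·0.495²) = 2.510 m/s
Re = VD/ν = 2.510·0.495/1.15×10^-6 = 1.08×10^6 → turbulent
ε/D = 1.1/495 = 0.00222
Haaland: f = 0.02428
h_f = f(L/D)V²/(2g) = 0.02428·(1170/0.495)·2.510²/(2·9.81) = 18.42 m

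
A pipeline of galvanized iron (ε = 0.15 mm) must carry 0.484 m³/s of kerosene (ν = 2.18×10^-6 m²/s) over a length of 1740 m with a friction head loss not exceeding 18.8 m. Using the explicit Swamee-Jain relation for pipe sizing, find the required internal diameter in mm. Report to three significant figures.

D ≈ 501 mm

Swamee-Jain (Type III): D = 0.66·[ε^1.25·(LQ²/(gh_f))^4.75 + ν·Q^9.4·(L/(gh_f))^5.2]^0.04
LQ²/(gh_f) = 2.210; L/(gh_f) = 9.435
Term 1 = ε^1.25·(…)^4.75 = 7.18×10^-4; Term 2 = ν·Q^9.4·(…)^5.2 = 2.78×10^-4
D = 0.66·(7.18×10^-4 + 2.78×10^-4)^0.04 = 0.5006 m = 501 mm
Check: V = 2.46 m/s, Re = 5.65×10^5, f = 0.01624, h_f = 17.4 m ≈ 18.8 m ✓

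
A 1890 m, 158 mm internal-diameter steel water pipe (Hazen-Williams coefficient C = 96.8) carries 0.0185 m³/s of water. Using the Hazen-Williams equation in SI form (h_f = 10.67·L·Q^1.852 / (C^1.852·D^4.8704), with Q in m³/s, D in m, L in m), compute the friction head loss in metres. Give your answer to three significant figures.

h_f ≈ 20.9 m

h_f = 10.67·1890·0.0185^1.852 / (96.8^1.852·0.158^4.8704) = 20.91 m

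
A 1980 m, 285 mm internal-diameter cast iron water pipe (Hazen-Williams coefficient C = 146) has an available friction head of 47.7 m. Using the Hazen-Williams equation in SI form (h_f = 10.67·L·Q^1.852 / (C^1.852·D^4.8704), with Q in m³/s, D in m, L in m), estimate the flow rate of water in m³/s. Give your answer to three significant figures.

Q ≈ 0.200 m³/s

Rearranging: Q = [h_f·C^1.852·D^4.8704 / (10.67·L)]^(1/1.852)
Q = [47.7·146^1.852·0.285^4.8704 / (10.67·1980)]^0.540 = 0.2004 m³/s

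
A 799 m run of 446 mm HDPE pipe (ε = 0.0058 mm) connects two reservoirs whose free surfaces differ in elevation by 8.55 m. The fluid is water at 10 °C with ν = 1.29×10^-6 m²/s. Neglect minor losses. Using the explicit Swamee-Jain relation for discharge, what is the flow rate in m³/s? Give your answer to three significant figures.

Q ≈ 0.436 m³/s

Swamee-Jain (Type II): Q = -0.965·√(gD⁵h_f/L)·ln[ε/(3.7D) + √(3.17ν²L/(gD³h_f))]
√(gD⁵h_f/L) = √(9.81·0.446⁵·8.55/799) = 0.04304
ε/(3.7D) = 3.51×10^-6; √(3.17ν²L/(gD³h_f)) = 2.38×10^-5
Q = -0.965·0.04304·ln(2.731×10^-5) = 0.4364 m³/s
Check: V = 2.79 m/s, Re = 9.66×10^5, f = 0.01199, h_f = 8.54 m ≈ 8.55 m ✓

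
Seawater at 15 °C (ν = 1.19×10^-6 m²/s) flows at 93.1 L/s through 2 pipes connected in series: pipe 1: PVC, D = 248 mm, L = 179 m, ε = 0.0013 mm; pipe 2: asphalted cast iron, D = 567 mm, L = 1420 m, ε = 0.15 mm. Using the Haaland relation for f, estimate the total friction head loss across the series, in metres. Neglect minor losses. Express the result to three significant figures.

H ≈ 2.17 m

Pipe 1: V = 1.927 m/s, Re = 4.02×10^5, ε/D = 5.24×10^-6, f = 0.01364, h_1 = f(L/D)V²/2g = 1.864 m
Pipe 2: V = 0.3687 m/s, Re = 1.76×10^5, ε/D = 2.65×10^-4, f = 0.01757, h_2 = f(L/D)V²/2g = 0.3048 m
Series → Q common, losses add: H = Σh = 2.169 m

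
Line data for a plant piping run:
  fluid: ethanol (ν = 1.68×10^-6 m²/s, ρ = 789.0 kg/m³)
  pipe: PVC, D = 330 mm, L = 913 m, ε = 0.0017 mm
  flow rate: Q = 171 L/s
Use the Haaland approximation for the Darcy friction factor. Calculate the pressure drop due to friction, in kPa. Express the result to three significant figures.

V = 4Q/(πD²) = 4·0.171/(π·0.330²) = 1.999 m/s
Re = VD/ν = 1.999·0.330/1.68×10^-6 = 3.93×10^5 → turbulent
ε/D = 0.0017/330 = 5.15×10^-6
Haaland: f = 0.01369
h_f = f(L/D)V²/(2g) = 0.01369·(913/0.330)·1.999²/(2·9.81) = 7.719 m
Δp = ρg·h_f = 789.0·9.81·7.719 = 59.74 kPa

Δp ≈ 59.7 kPa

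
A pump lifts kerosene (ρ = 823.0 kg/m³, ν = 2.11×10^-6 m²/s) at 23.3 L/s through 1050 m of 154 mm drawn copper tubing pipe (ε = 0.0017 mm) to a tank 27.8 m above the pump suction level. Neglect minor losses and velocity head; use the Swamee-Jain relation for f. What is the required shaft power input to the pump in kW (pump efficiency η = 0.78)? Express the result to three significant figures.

V = 4Q/(πD²) = 1.251 m/s; Re = 9.13×10^4; ε/D = 1.10×10^-5; f = 0.01827
h_f = f(L/D)V²/2g = 9.936 m
Total head H = z + h_f = 27.8 + 9.936 = 37.74 m
P_hyd = ρgQH = 823.0·9.81·0.0233·37.74 = 7.099 kW
P_shaft = P_hyd/η = 7.099/0.78 = 9.101 kW

P_shaft ≈ 9.10 kW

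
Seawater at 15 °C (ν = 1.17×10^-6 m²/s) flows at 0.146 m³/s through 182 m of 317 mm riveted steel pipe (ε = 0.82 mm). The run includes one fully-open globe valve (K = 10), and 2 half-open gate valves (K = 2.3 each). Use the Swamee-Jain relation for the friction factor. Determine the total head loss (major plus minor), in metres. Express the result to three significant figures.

H_L ≈ 5.10 m

V = 4Q/(πD²) = 1.850 m/s; V²/2g = 0.1744 m
Re = 5.01×10^5, ε/D = 0.00259 → f = 0.02552 (Swamee-Jain)
Major: h_f = f(L/D)·V²/2g = 0.02552·574.1·0.1744 = 2.556 m
Minor: ΣK = 14.6; h_m = ΣK·V²/2g = 2.546 m
Total H_L = 2.556 + 2.546 = 5.102 m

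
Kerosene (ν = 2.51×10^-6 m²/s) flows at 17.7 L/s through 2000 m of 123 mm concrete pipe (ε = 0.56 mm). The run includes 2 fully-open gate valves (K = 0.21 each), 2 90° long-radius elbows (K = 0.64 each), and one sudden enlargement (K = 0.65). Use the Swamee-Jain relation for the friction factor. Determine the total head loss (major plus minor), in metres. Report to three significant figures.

V = 4Q/(πD²) = 1.490 m/s; V²/2g = 0.1131 m
Re = 7.30×10^4, ε/D = 0.00455 → f = 0.03117 (Swamee-Jain)
Major: h_f = f(L/D)·V²/2g = 0.03117·16260·0.1131 = 57.31 m
Minor: ΣK = 2.35; h_m = ΣK·V²/2g = 0.2658 m
Total H_L = 57.31 + 0.2658 = 57.58 m

H_L ≈ 57.6 m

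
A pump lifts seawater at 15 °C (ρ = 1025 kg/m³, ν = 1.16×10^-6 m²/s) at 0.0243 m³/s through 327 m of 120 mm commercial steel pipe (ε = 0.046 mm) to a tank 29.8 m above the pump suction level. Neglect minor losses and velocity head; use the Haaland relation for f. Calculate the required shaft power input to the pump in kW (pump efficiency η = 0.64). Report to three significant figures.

V = 4Q/(πD²) = 2.149 m/s; Re = 2.22×10^5; ε/D = 3.83×10^-4; f = 0.01781
h_f = f(L/D)V²/2g = 11.42 m
Total head H = z + h_f = 29.8 + 11.42 = 41.22 m
P_hyd = ρgQH = 1025·9.81·0.0243·41.22 = 10.07 kW
P_shaft = P_hyd/η = 10.07/0.64 = 15.74 kW

P_shaft ≈ 15.7 kW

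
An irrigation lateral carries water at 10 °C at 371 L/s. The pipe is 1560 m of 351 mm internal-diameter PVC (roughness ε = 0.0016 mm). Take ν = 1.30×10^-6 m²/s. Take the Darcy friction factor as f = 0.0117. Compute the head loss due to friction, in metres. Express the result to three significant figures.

V = 4Q/(πD²) = 4·0.371/(π·0.351²) = 3.834 m/s
h_f = f(L/D)V²/(2g) = 0.01170·(1560/0.351)·3.834²/(2·9.81) = 38.96 m

h_f ≈ 39.0 m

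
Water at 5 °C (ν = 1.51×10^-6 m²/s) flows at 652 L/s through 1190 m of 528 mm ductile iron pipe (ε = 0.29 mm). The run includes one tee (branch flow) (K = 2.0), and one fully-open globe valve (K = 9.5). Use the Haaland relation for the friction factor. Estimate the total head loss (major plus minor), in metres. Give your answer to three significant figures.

H_L ≈ 23.0 m

V = 4Q/(πD²) = 2.978 m/s; V²/2g = 0.4519 m
Re = 1.04×10^6, ε/D = 5.49×10^-4 → f = 0.01749 (Haaland)
Major: h_f = f(L/D)·V²/2g = 0.01749·2254·0.4519 = 17.81 m
Minor: ΣK = 11.5; h_m = ΣK·V²/2g = 5.197 m
Total H_L = 17.81 + 5.197 = 23.01 m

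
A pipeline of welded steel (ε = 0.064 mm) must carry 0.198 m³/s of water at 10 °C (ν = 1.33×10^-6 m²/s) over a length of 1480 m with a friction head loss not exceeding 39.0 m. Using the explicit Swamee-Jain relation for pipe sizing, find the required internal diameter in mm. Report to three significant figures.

Swamee-Jain (Type III): D = 0.66·[ε^1.25·(LQ²/(gh_f))^4.75 + ν·Q^9.4·(L/(gh_f))^5.2]^0.04
LQ²/(gh_f) = 0.1517; L/(gh_f) = 3.868
Term 1 = ε^1.25·(…)^4.75 = 7.36×10^-10; Term 2 = ν·Q^9.4·(…)^5.2 = 3.70×10^-10
D = 0.66·(7.36×10^-10 + 3.70×10^-10)^0.04 = 0.2893 m = 289 mm
Check: V = 3.01 m/s, Re = 6.55×10^5, f = 0.01539, h_f = 36.4 m ≈ 39.0 m ✓

D ≈ 289 mm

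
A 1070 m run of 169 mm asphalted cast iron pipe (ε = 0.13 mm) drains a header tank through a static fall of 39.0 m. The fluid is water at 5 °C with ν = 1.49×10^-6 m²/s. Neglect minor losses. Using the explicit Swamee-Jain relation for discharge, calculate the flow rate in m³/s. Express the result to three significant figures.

Q ≈ 0.0556 m³/s

Swamee-Jain (Type II): Q = -0.965·√(gD⁵h_f/L)·ln[ε/(3.7D) + √(3.17ν²L/(gD³h_f))]
√(gD⁵h_f/L) = √(9.81·0.169⁵·39.0/1070) = 0.007021
ε/(3.7D) = 2.08×10^-4; √(3.17ν²L/(gD³h_f)) = 6.39×10^-5
Q = -0.965·0.007021·ln(2.718×10^-4) = 0.05563 m³/s
Check: V = 2.48 m/s, Re = 2.81×10^5, f = 0.01980, h_f = 39.3 m ≈ 39.0 m ✓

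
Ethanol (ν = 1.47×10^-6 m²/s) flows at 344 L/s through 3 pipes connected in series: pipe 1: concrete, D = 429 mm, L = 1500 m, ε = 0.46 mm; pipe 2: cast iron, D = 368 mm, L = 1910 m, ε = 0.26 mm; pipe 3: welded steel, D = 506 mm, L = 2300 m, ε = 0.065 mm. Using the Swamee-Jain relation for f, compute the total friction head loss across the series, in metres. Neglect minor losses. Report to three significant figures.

H ≈ 82.2 m

Pipe 1: V = 2.380 m/s, Re = 6.95×10^5, ε/D = 0.00107, f = 0.02049, h_1 = f(L/D)V²/2g = 20.68 m
Pipe 2: V = 3.234 m/s, Re = 8.10×10^5, ε/D = 7.07×10^-4, f = 0.01866, h_2 = f(L/D)V²/2g = 51.63 m
Pipe 3: V = 1.711 m/s, Re = 5.89×10^5, ε/D = 1.28×10^-4, f = 0.01455, h_3 = f(L/D)V²/2g = 9.863 m
Series → Q common, losses add: H = Σh = 82.18 m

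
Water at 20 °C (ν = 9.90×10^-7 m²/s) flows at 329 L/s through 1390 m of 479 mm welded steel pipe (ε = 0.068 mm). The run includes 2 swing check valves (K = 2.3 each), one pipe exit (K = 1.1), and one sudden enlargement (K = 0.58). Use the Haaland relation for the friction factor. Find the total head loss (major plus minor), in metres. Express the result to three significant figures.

V = 4Q/(πD²) = 1.826 m/s; V²/2g = 0.1699 m
Re = 8.83×10^5, ε/D = 1.42×10^-4 → f = 0.01402 (Haaland)
Major: h_f = f(L/D)·V²/2g = 0.01402·2902·0.1699 = 6.913 m
Minor: ΣK = 6.28; h_m = ΣK·V²/2g = 1.067 m
Total H_L = 6.913 + 1.067 = 7.980 m

H_L ≈ 7.98 m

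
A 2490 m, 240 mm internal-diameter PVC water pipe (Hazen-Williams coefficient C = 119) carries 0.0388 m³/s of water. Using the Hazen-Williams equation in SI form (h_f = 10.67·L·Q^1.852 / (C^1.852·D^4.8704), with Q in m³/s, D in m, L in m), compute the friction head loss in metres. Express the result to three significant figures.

h_f = 10.67·2490·0.0388^1.852 / (119^1.852·0.240^4.8704) = 9.674 m

h_f ≈ 9.67 m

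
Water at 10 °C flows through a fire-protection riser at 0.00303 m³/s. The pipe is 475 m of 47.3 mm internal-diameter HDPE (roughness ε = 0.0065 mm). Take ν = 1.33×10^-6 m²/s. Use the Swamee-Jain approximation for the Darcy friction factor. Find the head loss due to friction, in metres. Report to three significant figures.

h_f ≈ 31.1 m

V = 4Q/(πD²) = 4·0.00303/(π·0.0473²) = 1.724 m/s
Re = VD/ν = 1.724·0.0473/1.33×10^-6 = 6.13×10^4 → turbulent
ε/D = 0.0065/47.3 = 1.37×10^-4
Swamee-Jain: f = 0.02045
h_f = f(L/D)V²/(2g) = 0.02045·(475/0.0473)·1.724²/(2·9.81) = 31.13 m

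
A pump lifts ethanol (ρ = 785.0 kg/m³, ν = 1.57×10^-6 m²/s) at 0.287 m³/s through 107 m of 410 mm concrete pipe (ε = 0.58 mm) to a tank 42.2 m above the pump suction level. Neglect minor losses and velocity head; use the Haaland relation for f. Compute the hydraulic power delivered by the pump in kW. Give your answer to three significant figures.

V = 4Q/(πD²) = 2.174 m/s; Re = 5.68×10^5; ε/D = 0.00141; f = 0.02181
h_f = f(L/D)V²/2g = 1.371 m
Total head H = z + h_f = 42.2 + 1.371 = 43.57 m
P_hyd = ρgQH = 785.0·9.81·0.287·43.57 = 96.30 kW

P_hyd ≈ 96.3 kW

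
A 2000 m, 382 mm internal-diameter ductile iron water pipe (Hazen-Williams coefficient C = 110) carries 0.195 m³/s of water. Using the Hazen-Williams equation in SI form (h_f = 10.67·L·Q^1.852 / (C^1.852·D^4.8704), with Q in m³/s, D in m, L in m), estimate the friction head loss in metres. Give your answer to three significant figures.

h_f ≈ 18.6 m

h_f = 10.67·2000·0.195^1.852 / (110^1.852·0.382^4.8704) = 18.59 m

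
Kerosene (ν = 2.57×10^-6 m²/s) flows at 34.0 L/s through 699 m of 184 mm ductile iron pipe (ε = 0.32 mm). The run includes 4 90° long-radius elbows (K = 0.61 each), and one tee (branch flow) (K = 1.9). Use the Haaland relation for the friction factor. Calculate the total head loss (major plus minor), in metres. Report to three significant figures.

H_L ≈ 8.09 m

V = 4Q/(πD²) = 1.279 m/s; V²/2g = 0.08333 m
Re = 9.15×10^4, ε/D = 0.00174 → f = 0.02440 (Haaland)
Major: h_f = f(L/D)·V²/2g = 0.02440·3799·0.08333 = 7.725 m
Minor: ΣK = 4.34; h_m = ΣK·V²/2g = 0.3617 m
Total H_L = 7.725 + 0.3617 = 8.087 m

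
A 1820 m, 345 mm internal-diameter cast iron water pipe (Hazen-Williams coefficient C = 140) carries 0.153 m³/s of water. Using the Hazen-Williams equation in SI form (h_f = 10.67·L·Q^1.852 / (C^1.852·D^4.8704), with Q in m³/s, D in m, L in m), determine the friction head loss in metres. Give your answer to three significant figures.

h_f ≈ 11.3 m

h_f = 10.67·1820·0.153^1.852 / (140^1.852·0.345^4.8704) = 11.34 m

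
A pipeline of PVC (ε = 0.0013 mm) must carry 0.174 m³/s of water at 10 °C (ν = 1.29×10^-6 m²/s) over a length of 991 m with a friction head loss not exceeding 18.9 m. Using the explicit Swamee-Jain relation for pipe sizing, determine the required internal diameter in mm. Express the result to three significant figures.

D ≈ 282 mm

Swamee-Jain (Type III): D = 0.66·[ε^1.25·(LQ²/(gh_f))^4.75 + ν·Q^9.4·(L/(gh_f))^5.2]^0.04
LQ²/(gh_f) = 0.1618; L/(gh_f) = 5.345
Term 1 = ε^1.25·(…)^4.75 = 7.68×10^-12; Term 2 = ν·Q^9.4·(…)^5.2 = 5.72×10^-10
D = 0.66·(7.68×10^-12 + 5.72×10^-10)^0.04 = 0.2819 m = 282 mm
Check: V = 2.79 m/s, Re = 6.09×10^5, f = 0.01272, h_f = 17.7 m ≈ 18.9 m ✓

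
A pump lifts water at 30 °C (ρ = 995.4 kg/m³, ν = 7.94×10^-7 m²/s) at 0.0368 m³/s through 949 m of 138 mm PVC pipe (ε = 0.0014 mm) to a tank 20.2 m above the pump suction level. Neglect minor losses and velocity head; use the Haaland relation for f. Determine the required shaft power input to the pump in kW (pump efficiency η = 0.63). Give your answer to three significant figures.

V = 4Q/(πD²) = 2.460 m/s; Re = 4.28×10^5; ε/D = 1.01×10^-5; f = 0.01354
h_f = f(L/D)V²/2g = 28.73 m
Total head H = z + h_f = 20.2 + 28.73 = 48.93 m
P_hyd = ρgQH = 995.4·9.81·0.0368·48.93 = 17.58 kW
P_shaft = P_hyd/η = 17.58/0.63 = 27.91 kW

P_shaft ≈ 27.9 kW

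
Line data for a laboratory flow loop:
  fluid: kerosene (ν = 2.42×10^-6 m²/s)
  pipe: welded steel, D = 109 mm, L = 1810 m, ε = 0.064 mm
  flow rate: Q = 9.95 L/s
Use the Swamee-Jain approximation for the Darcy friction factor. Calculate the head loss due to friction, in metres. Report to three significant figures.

h_f ≈ 22.2 m

V = 4Q/(πD²) = 4·0.00995/(π·0.109²) = 1.066 m/s
Re = VD/ν = 1.066·0.109/2.42×10^-6 = 4.80×10^4 → turbulent
ε/D = 0.064/109 = 5.87×10^-4
Swamee-Jain: f = 0.02306
h_f = f(L/D)V²/(2g) = 0.02306·(1810/0.109)·1.066²/(2·9.81) = 22.19 m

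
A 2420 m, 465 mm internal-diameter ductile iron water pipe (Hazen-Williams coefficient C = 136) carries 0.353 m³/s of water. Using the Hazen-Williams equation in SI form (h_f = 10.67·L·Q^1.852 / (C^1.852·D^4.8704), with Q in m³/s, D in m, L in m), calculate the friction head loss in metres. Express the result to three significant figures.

h_f ≈ 17.5 m

h_f = 10.67·2420·0.353^1.852 / (136^1.852·0.465^4.8704) = 17.49 m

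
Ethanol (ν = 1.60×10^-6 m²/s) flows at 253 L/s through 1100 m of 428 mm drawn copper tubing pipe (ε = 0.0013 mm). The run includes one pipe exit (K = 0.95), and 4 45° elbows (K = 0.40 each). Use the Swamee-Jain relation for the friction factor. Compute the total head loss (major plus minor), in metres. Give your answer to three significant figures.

H_L ≈ 5.78 m

V = 4Q/(πD²) = 1.759 m/s; V²/2g = 0.1576 m
Re = 4.70×10^5, ε/D = 3.04×10^-6 → f = 0.01328 (Swamee-Jain)
Major: h_f = f(L/D)·V²/2g = 0.01328·2570·0.1576 = 5.380 m
Minor: ΣK = 2.55; h_m = ΣK·V²/2g = 0.4019 m
Total H_L = 5.380 + 0.4019 = 5.782 m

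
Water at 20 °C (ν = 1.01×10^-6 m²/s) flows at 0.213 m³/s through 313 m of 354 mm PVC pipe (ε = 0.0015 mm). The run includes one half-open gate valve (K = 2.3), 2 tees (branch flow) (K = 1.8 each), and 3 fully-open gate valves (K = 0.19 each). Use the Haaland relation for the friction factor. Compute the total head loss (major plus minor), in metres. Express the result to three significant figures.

H_L ≈ 4.12 m

V = 4Q/(πD²) = 2.164 m/s; V²/2g = 0.2387 m
Re = 7.59×10^5, ε/D = 4.24×10^-6 → f = 0.01220 (Haaland)
Major: h_f = f(L/D)·V²/2g = 0.01220·884.2·0.2387 = 2.576 m
Minor: ΣK = 6.47; h_m = ΣK·V²/2g = 1.544 m
Total H_L = 2.576 + 1.544 = 4.120 m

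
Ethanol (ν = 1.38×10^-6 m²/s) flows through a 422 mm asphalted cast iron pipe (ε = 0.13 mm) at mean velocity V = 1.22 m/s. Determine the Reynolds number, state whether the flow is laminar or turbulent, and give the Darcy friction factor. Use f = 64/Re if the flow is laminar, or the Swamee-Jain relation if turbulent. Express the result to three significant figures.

Re ≈ 3.73×10^5; turbulent; f ≈ 0.0168

Re = VD/ν = 1.220·0.422/1.38×10^-6 = 3.73×10^5
Re > 4000 → turbulent; ε/D = 3.08×10^-4
Swamee-Jain: f = 0.01680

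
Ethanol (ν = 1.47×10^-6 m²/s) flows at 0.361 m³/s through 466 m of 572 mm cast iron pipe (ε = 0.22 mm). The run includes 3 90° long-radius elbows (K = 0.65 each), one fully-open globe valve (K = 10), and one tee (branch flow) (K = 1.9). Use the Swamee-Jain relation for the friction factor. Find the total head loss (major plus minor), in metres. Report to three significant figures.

H_L ≈ 2.78 m

V = 4Q/(πD²) = 1.405 m/s; V²/2g = 0.1006 m
Re = 5.47×10^5, ε/D = 3.85×10^-4 → f = 0.01692 (Swamee-Jain)
Major: h_f = f(L/D)·V²/2g = 0.01692·814.7·0.1006 = 1.387 m
Minor: ΣK = 13.8; h_m = ΣK·V²/2g = 1.393 m
Total H_L = 1.387 + 1.393 = 2.780 m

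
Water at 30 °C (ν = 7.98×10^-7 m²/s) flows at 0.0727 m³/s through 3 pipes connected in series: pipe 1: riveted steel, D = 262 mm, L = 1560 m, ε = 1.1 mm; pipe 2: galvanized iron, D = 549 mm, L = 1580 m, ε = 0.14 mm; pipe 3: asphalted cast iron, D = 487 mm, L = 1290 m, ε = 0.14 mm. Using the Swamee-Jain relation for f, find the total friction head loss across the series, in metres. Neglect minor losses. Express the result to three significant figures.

H ≈ 16.7 m

Pipe 1: V = 1.348 m/s, Re = 4.43×10^5, ε/D = 0.00420, f = 0.02918, h_1 = f(L/D)V²/2g = 16.10 m
Pipe 2: V = 0.3071 m/s, Re = 2.11×10^5, ε/D = 2.55×10^-4, f = 0.01739, h_2 = f(L/D)V²/2g = 0.2406 m
Pipe 3: V = 0.3903 m/s, Re = 2.38×10^5, ε/D = 2.87×10^-4, f = 0.01737, h_3 = f(L/D)V²/2g = 0.3572 m
Series → Q common, losses add: H = Σh = 16.70 m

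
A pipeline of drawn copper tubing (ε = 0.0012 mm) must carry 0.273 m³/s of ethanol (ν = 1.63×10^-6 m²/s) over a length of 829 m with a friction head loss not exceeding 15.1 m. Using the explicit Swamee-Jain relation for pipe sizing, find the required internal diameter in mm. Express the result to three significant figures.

Swamee-Jain (Type III): D = 0.66·[ε^1.25·(LQ²/(gh_f))^4.75 + ν·Q^9.4·(L/(gh_f))^5.2]^0.04
LQ²/(gh_f) = 0.4171; L/(gh_f) = 5.596
Term 1 = ε^1.25·(…)^4.75 = 6.24×10^-10; Term 2 = ν·Q^9.4·(…)^5.2 = 6.33×10^-8
D = 0.66·(6.24×10^-10 + 6.33×10^-8)^0.04 = 0.3402 m = 340 mm
Check: V = 3.00 m/s, Re = 6.27×10^5, f = 0.01264, h_f = 14.2 m ≈ 15.1 m ✓

D ≈ 340 mm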